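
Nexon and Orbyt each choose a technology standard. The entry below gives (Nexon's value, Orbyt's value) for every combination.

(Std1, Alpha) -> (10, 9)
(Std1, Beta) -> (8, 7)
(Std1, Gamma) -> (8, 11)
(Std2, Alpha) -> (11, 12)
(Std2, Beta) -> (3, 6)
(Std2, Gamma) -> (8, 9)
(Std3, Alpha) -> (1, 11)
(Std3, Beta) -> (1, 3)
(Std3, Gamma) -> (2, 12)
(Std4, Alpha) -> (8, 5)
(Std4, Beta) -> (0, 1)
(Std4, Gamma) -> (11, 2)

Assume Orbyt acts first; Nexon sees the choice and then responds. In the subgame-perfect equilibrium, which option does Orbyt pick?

Backward induction with Orbyt moving first.
- Alpha: BR = Std2, leader payoff 12.
- Beta: BR = Std1, leader payoff 7.
- Gamma: BR = Std4, leader payoff 2.
Orbyt's induced payoffs are 12, 7, 2, so Orbyt commits to Alpha. Subgame-perfect outcome: (Std2, Alpha) with payoffs (11, 12).

Alpha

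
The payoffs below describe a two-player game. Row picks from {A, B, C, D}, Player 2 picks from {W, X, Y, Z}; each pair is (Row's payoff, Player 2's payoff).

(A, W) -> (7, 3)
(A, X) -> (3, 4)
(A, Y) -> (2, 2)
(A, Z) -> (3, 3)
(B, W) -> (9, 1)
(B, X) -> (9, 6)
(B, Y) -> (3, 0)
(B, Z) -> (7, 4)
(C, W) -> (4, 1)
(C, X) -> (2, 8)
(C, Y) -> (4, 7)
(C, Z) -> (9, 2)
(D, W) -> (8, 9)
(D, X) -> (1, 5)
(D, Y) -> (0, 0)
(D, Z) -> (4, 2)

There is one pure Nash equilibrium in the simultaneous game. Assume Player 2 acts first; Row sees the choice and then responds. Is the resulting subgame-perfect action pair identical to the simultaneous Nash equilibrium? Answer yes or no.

no

Work backward from Row's decision.
- W: Row compares 7, 9, 4, 8 and picks B; Player 2 would get 1.
- X: Row compares 3, 9, 2, 1 and picks B; Player 2 would get 6.
- Y: Row compares 2, 3, 4, 0 and picks C; Player 2 would get 7.
- Z: Row compares 3, 7, 9, 4 and picks C; Player 2 would get 2.
Player 2's induced payoffs are 1, 6, 7, 2, so Player 2 commits to Y. Subgame-perfect outcome: (C, Y) with payoffs (4, 7).
For the simultaneous game, intersect best replies.
Row's best replies: W→B; X→B; Y→C; Z→C.
Player 2's best replies: A→X; B→X; C→X; D→W.
Only (B, X) has each player best-responding; Nash payoffs (9, 6).
Sequential outcome (C, Y) differs from the Nash profile (B, X).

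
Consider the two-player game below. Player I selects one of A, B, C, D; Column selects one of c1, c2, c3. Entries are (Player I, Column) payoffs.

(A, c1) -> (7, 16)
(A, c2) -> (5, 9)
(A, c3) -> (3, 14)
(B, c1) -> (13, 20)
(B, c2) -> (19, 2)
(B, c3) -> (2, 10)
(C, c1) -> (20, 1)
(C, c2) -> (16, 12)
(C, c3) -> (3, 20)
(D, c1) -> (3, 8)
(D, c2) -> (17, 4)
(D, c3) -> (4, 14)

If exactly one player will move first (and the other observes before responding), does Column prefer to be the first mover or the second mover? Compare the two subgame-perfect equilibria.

second

If Player I leads: Column's best replies are A→c1, B→c1, C→c3, D→c3; Player I's induced payoffs 7, 13, 3, 4; outcome (B, c1), payoffs (13, 20).
If Column leads: Player I's best replies are c1→C, c2→B, c3→D; Column's induced payoffs 1, 2, 14; outcome (D, c3), payoffs (4, 14).
Column gets 14 moving first and 20 moving second, so Column prefers to move second.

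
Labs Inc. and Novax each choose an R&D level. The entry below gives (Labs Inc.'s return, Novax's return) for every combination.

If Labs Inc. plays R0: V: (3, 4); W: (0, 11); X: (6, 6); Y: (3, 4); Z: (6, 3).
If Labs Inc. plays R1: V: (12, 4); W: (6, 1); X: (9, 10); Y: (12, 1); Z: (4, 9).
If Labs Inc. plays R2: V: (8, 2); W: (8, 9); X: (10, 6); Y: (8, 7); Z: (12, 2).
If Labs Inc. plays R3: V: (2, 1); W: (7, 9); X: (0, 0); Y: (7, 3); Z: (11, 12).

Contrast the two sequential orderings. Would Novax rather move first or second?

second

If Labs Inc. leads: Novax's best replies are R0→W, R1→X, R2→W, R3→Z; Labs Inc.'s induced payoffs 0, 9, 8, 11; outcome (R3, Z), payoffs (11, 12).
If Novax leads: Labs Inc.'s best replies are V→R1, W→R2, X→R2, Y→R1, Z→R2; Novax's induced payoffs 4, 9, 6, 1, 2; outcome (R2, W), payoffs (8, 9).
Novax gets 9 moving first and 12 moving second, so Novax prefers to move second.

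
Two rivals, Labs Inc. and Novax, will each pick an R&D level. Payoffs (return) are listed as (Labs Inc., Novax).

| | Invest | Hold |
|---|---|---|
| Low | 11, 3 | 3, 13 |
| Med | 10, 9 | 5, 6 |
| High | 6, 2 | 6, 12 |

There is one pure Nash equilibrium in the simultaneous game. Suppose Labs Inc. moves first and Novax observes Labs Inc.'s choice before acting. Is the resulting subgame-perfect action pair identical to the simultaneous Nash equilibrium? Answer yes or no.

no

Backward induction with Labs Inc. moving first.
- Low → Novax plays Hold (best of 3, 13); Labs Inc. gets 3.
- Med → Novax plays Invest (best of 9, 6); Labs Inc. gets 10.
- High → Novax plays Hold (best of 2, 12); Labs Inc. gets 6.
Maximizing over 3, 10, 6, Labs Inc. chooses Med. Subgame-perfect outcome: (Med, Invest) with payoffs (10, 9).
Under simultaneous play:
Labs Inc.'s best replies: Invest→Low; Hold→High.
Novax's best replies: Low→Hold; Med→Invest; High→Hold.
The unique mutual best reply is (High, Hold), giving (6, 12).
Sequential outcome (Med, Invest) differs from the Nash profile (High, Hold).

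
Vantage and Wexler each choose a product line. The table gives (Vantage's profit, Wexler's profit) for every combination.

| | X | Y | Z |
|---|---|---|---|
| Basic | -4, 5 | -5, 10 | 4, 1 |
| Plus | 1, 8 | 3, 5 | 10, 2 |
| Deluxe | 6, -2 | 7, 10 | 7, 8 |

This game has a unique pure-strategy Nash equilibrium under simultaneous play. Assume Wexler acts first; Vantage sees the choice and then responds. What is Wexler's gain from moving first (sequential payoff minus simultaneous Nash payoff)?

Solve by backward induction (Wexler leads).
- X → Vantage plays Deluxe (best of -4, 1, 6); Wexler gets -2.
- Y → Vantage plays Deluxe (best of -5, 3, 7); Wexler gets 10.
- Z → Vantage plays Plus (best of 4, 10, 7); Wexler gets 2.
Wexler's induced payoffs are -2, 10, 2, so Wexler commits to Y. Subgame-perfect outcome: (Deluxe, Y) with payoffs (7, 10).
Under simultaneous play:
Vantage's best replies: X→Deluxe; Y→Deluxe; Z→Plus.
Wexler's best replies: Basic→Y; Plus→X; Deluxe→Y.
Only (Deluxe, Y) has each player best-responding; Nash payoffs (7, 10).
Wexler's commitment gain: 10 − 10 = 0.

0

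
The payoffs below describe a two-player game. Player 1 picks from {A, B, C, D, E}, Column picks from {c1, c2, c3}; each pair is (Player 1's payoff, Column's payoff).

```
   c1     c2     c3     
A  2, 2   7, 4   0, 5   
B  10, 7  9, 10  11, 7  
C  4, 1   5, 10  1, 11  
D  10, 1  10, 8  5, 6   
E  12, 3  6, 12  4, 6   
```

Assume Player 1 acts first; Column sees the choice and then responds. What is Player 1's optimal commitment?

Work backward from Column's decision.
- A: BR = c3, leader payoff 0.
- B: BR = c2, leader payoff 9.
- C: BR = c3, leader payoff 1.
- D: BR = c2, leader payoff 10.
- E: BR = c2, leader payoff 6.
Player 1's induced payoffs are 0, 9, 1, 10, 6, so Player 1 commits to D. Subgame-perfect outcome: (D, c2) with payoffs (10, 8).

D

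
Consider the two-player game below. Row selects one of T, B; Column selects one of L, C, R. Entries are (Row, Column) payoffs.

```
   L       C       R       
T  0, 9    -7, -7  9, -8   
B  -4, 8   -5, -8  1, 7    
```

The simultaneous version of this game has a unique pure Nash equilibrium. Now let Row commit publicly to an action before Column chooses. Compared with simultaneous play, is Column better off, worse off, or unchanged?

unchanged

Backward induction with Row moving first.
- T → Column plays L (best of 9, -7, -8); Row gets 0.
- B → Column plays L (best of 8, -8, 7); Row gets -4.
Among 0, -4, the best is 0 at T. Subgame-perfect outcome: (T, L) with payoffs (0, 9).
Under simultaneous play:
Row's best replies: L→T; C→B; R→T.
Column's best replies: T→L; B→L.
Only (T, L) has each player best-responding; Nash payoffs (0, 9).
Column earns 9 sequentially versus 9 at the Nash outcome: unchanged.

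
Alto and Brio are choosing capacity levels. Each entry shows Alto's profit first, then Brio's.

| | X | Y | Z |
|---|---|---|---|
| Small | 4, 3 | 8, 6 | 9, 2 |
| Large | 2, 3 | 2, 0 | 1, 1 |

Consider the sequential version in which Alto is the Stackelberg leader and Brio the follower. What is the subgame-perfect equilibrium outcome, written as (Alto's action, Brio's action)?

(Small, Y)

Backward induction with Alto moving first.
- Small: Brio compares 3, 6, 2 and picks Y; Alto would get 8.
- Large: Brio compares 3, 0, 1 and picks X; Alto would get 2.
Maximizing over 8, 2, Alto chooses Small. Subgame-perfect outcome: (Small, Y) with payoffs (8, 6).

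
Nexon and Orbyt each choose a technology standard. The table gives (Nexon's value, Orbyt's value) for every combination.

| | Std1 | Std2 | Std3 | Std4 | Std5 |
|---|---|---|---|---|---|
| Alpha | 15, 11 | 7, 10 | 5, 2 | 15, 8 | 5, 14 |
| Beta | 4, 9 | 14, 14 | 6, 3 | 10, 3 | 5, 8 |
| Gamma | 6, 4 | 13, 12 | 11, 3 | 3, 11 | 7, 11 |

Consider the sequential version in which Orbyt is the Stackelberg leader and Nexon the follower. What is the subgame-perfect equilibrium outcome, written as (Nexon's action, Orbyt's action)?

(Beta, Std2)

Work backward from Nexon's decision.
- Std1: Nexon compares 15, 4, 6 and picks Alpha; Orbyt would get 11.
- Std2: Nexon compares 7, 14, 13 and picks Beta; Orbyt would get 14.
- Std3: Nexon compares 5, 6, 11 and picks Gamma; Orbyt would get 3.
- Std4: Nexon compares 15, 10, 3 and picks Alpha; Orbyt would get 8.
- Std5: Nexon compares 5, 5, 7 and picks Gamma; Orbyt would get 11.
Orbyt's induced payoffs are 11, 14, 3, 8, 11, so Orbyt commits to Std2. Subgame-perfect outcome: (Beta, Std2) with payoffs (14, 14).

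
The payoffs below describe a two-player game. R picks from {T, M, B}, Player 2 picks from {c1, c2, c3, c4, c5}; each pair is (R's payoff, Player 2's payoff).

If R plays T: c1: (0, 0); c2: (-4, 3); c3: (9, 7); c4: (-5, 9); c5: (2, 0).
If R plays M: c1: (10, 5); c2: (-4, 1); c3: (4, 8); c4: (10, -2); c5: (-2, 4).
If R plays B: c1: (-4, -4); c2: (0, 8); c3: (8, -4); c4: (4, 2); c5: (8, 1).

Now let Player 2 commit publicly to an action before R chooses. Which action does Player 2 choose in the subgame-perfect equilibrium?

c2

R best-responds to each possible Player 2 move:
- c1: R compares 0, 10, -4 and picks M; Player 2 would get 5.
- c2: R compares -4, -4, 0 and picks B; Player 2 would get 8.
- c3: R compares 9, 4, 8 and picks T; Player 2 would get 7.
- c4: R compares -5, 10, 4 and picks M; Player 2 would get -2.
- c5: R compares 2, -2, 8 and picks B; Player 2 would get 1.
Maximizing over 5, 8, 7, -2, 1, Player 2 chooses c2. Subgame-perfect outcome: (B, c2) with payoffs (0, 8).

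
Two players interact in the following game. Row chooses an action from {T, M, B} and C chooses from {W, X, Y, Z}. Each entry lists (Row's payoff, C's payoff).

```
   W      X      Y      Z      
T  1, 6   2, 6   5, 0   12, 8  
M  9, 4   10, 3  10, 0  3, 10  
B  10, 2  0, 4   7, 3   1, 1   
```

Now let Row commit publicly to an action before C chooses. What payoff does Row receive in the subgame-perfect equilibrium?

Backward induction with Row moving first.
- T: C compares 6, 6, 0, 8 and picks Z; Row would get 12.
- M: C compares 4, 3, 0, 10 and picks Z; Row would get 3.
- B: C compares 2, 4, 3, 1 and picks X; Row would get 0.
Among 12, 3, 0, the best is 12 at T. Subgame-perfect outcome: (T, Z) with payoffs (12, 8).

12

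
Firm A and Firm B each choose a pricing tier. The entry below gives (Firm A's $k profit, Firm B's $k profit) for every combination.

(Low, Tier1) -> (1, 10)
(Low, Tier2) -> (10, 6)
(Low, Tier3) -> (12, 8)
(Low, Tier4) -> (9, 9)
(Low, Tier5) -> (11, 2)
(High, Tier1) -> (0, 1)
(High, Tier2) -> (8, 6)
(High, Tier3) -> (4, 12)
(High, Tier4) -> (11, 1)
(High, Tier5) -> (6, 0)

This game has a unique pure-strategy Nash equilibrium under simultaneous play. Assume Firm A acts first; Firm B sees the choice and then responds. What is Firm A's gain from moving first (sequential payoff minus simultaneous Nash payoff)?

Work backward from Firm B's decision.
- Low: Firm B compares 10, 6, 8, 9, 2 and picks Tier1; Firm A would get 1.
- High: Firm B compares 1, 6, 12, 1, 0 and picks Tier3; Firm A would get 4.
Maximizing over 1, 4, Firm A chooses High. Subgame-perfect outcome: (High, Tier3) with payoffs (4, 12).
Now find the simultaneous Nash equilibrium.
Firm A's best replies: Tier1→Low; Tier2→Low; Tier3→Low; Tier4→High; Tier5→Low.
Firm B's best replies: Low→Tier1; High→Tier3.
The unique mutual best reply is (Low, Tier1), giving (1, 10).
Firm A's commitment gain: 4 − 1 = 3.

3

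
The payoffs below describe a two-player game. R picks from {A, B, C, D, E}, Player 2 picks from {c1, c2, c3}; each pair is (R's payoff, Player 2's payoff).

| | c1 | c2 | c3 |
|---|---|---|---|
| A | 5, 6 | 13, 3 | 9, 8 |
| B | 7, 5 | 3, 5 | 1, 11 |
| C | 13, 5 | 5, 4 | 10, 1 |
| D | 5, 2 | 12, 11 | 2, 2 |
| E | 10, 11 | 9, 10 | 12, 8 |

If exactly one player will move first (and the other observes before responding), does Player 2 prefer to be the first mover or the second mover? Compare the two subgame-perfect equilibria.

If R leads: Player 2's best replies are A→c3, B→c3, C→c1, D→c2, E→c1; R's induced payoffs 9, 1, 13, 12, 10; outcome (C, c1), payoffs (13, 5).
If Player 2 leads: R's best replies are c1→C, c2→A, c3→E; Player 2's induced payoffs 5, 3, 8; outcome (E, c3), payoffs (12, 8).
Player 2 gets 8 moving first and 5 moving second, so Player 2 prefers to move first.

first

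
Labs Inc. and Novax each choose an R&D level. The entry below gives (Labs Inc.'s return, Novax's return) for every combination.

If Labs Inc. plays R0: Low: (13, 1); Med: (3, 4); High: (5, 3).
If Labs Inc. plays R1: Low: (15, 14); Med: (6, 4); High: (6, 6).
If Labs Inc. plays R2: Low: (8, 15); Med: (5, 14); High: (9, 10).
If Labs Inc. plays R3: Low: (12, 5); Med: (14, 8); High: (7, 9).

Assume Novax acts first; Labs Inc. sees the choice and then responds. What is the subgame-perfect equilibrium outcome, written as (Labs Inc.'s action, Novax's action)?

(R1, Low)

Solve by backward induction (Novax leads).
- Low: BR = R1, leader payoff 14.
- Med: BR = R3, leader payoff 8.
- High: BR = R2, leader payoff 10.
Novax's induced payoffs are 14, 8, 10, so Novax commits to Low. Subgame-perfect outcome: (R1, Low) with payoffs (15, 14).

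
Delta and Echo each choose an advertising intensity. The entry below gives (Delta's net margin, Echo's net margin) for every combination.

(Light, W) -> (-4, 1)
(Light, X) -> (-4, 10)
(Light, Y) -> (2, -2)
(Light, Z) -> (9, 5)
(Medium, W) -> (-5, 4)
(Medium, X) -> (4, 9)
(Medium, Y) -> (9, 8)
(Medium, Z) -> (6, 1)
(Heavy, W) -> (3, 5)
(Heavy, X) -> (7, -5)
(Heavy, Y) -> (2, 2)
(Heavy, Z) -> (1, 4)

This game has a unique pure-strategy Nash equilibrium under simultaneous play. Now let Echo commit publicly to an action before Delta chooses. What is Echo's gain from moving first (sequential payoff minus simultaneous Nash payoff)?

Backward induction with Echo moving first.
- W: Delta compares -4, -5, 3 and picks Heavy; Echo would get 5.
- X: Delta compares -4, 4, 7 and picks Heavy; Echo would get -5.
- Y: Delta compares 2, 9, 2 and picks Medium; Echo would get 8.
- Z: Delta compares 9, 6, 1 and picks Light; Echo would get 5.
Maximizing over 5, -5, 8, 5, Echo chooses Y. Subgame-perfect outcome: (Medium, Y) with payoffs (9, 8).
For the simultaneous game, intersect best replies.
Delta's best replies: W→Heavy; X→Heavy; Y→Medium; Z→Light.
Echo's best replies: Light→X; Medium→X; Heavy→W.
The unique mutual best reply is (Heavy, W), giving (3, 5).
Echo's commitment gain: 8 − 5 = 3.

3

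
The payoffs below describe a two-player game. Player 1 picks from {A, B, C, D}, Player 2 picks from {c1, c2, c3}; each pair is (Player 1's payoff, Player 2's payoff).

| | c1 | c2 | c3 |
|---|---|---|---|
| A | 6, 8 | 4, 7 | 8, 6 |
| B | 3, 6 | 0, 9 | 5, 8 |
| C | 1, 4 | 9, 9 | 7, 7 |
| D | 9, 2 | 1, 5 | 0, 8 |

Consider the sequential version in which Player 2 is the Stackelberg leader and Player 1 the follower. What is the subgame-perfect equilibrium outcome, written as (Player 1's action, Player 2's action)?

(C, c2)

Player 1 best-responds to each possible Player 2 move:
- c1 → Player 1 plays D (best of 6, 3, 1, 9); Player 2 gets 2.
- c2 → Player 1 plays C (best of 4, 0, 9, 1); Player 2 gets 9.
- c3 → Player 1 plays A (best of 8, 5, 7, 0); Player 2 gets 6.
Player 2's induced payoffs are 2, 9, 6, so Player 2 commits to c2. Subgame-perfect outcome: (C, c2) with payoffs (9, 9).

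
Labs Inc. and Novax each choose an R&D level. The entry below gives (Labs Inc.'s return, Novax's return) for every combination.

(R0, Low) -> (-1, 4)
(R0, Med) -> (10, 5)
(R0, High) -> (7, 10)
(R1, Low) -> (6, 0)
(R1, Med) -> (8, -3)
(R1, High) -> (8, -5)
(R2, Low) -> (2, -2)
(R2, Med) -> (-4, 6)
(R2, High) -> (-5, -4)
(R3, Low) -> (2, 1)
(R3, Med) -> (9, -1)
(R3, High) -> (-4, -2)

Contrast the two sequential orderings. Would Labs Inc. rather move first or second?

If Labs Inc. leads: Novax's best replies are R0→High, R1→Low, R2→Med, R3→Low; Labs Inc.'s induced payoffs 7, 6, -4, 2; outcome (R0, High), payoffs (7, 10).
If Novax leads: Labs Inc.'s best replies are Low→R1, Med→R0, High→R1; Novax's induced payoffs 0, 5, -5; outcome (R0, Med), payoffs (10, 5).
Labs Inc. gets 7 moving first and 10 moving second, so Labs Inc. prefers to move second.

second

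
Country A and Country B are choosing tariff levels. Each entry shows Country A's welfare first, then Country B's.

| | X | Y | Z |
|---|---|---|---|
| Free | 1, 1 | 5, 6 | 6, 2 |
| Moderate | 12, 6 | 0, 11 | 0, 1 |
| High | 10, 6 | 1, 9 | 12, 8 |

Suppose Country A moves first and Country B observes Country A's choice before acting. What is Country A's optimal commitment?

Free

Country B best-responds to each possible Country A move:
- Free: Country B compares 1, 6, 2 and picks Y; Country A would get 5.
- Moderate: Country B compares 6, 11, 1 and picks Y; Country A would get 0.
- High: Country B compares 6, 9, 8 and picks Y; Country A would get 1.
Country A's induced payoffs are 5, 0, 1, so Country A commits to Free. Subgame-perfect outcome: (Free, Y) with payoffs (5, 6).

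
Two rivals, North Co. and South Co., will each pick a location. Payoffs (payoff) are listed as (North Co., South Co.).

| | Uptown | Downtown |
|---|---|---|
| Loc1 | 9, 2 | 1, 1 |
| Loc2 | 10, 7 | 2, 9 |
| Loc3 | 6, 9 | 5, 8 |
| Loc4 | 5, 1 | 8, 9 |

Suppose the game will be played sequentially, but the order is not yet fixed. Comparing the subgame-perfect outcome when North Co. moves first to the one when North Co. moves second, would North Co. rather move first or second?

If North Co. leads: South Co.'s best replies are Loc1→Uptown, Loc2→Downtown, Loc3→Uptown, Loc4→Downtown; North Co.'s induced payoffs 9, 2, 6, 8; outcome (Loc1, Uptown), payoffs (9, 2).
If South Co. leads: North Co.'s best replies are Uptown→Loc2, Downtown→Loc4; South Co.'s induced payoffs 7, 9; outcome (Loc4, Downtown), payoffs (8, 9).
North Co. gets 9 moving first and 8 moving second, so North Co. prefers to move first.

first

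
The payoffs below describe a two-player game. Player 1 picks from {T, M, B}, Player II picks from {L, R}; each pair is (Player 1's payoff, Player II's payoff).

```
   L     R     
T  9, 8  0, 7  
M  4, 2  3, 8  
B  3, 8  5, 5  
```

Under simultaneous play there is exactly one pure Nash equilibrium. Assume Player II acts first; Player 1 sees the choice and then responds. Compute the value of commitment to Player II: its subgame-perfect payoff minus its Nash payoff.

Solve by backward induction (Player II leads).
- L: Player 1 compares 9, 4, 3 and picks T; Player II would get 8.
- R: Player 1 compares 0, 3, 5 and picks B; Player II would get 5.
Among 8, 5, the best is 8 at L. Subgame-perfect outcome: (T, L) with payoffs (9, 8).
Now find the simultaneous Nash equilibrium.
Player 1's best replies: L→T; R→B.
Player II's best replies: T→L; M→R; B→L.
Only (T, L) has each player best-responding; Nash payoffs (9, 8).
Player II's commitment gain: 8 − 8 = 0.

0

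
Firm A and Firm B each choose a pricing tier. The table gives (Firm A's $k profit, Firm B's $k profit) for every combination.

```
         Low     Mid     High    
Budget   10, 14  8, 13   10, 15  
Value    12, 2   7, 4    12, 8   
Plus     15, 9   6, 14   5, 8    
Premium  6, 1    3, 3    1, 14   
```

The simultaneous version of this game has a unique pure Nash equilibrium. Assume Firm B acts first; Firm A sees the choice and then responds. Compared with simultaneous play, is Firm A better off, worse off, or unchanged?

worse off

Firm A best-responds to each possible Firm B move:
- Low → Firm A plays Plus (best of 10, 12, 15, 6); Firm B gets 9.
- Mid → Firm A plays Budget (best of 8, 7, 6, 3); Firm B gets 13.
- High → Firm A plays Value (best of 10, 12, 5, 1); Firm B gets 8.
Among 9, 13, 8, the best is 13 at Mid. Subgame-perfect outcome: (Budget, Mid) with payoffs (8, 13).
For the simultaneous game, intersect best replies.
Firm A's best replies: Low→Plus; Mid→Budget; High→Value.
Firm B's best replies: Budget→High; Value→High; Plus→Mid; Premium→High.
The unique mutual best reply is (Value, High), giving (12, 8).
Firm A earns 8 sequentially versus 12 at the Nash outcome: worse off.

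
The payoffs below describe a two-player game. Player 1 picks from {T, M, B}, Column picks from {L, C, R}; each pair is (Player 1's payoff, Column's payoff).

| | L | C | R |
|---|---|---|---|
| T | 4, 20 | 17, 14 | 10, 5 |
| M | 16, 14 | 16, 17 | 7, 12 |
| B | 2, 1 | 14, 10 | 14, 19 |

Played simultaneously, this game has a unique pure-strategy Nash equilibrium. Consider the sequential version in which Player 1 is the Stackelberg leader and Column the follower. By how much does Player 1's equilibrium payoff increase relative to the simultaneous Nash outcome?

2

Work backward from Column's decision.
- T: Column compares 20, 14, 5 and picks L; Player 1 would get 4.
- M: Column compares 14, 17, 12 and picks C; Player 1 would get 16.
- B: Column compares 1, 10, 19 and picks R; Player 1 would get 14.
Maximizing over 4, 16, 14, Player 1 chooses M. Subgame-perfect outcome: (M, C) with payoffs (16, 17).
For the simultaneous game, intersect best replies.
Player 1's best replies: L→M; C→T; R→B.
Column's best replies: T→L; M→C; B→R.
The unique mutual best reply is (B, R), giving (14, 19).
Player 1's commitment gain: 16 − 14 = 2.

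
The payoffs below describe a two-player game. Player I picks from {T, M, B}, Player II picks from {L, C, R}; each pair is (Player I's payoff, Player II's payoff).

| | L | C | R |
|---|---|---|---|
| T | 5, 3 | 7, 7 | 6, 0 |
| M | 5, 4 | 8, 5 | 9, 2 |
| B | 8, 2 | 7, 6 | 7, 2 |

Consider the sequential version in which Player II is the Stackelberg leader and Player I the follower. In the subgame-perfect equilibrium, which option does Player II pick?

Work backward from Player I's decision.
- L: BR = B, leader payoff 2.
- C: BR = M, leader payoff 5.
- R: BR = M, leader payoff 2.
Among 2, 5, 2, the best is 5 at C. Subgame-perfect outcome: (M, C) with payoffs (8, 5).

C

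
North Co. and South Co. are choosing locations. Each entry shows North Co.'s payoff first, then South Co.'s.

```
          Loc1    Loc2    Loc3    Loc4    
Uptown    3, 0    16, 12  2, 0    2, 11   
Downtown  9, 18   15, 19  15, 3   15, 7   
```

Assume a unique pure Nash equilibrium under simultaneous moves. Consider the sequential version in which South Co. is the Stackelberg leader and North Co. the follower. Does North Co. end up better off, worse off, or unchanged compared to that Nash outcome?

worse off

Backward induction with South Co. moving first.
- Loc1: BR = Downtown, leader payoff 18.
- Loc2: BR = Uptown, leader payoff 12.
- Loc3: BR = Downtown, leader payoff 3.
- Loc4: BR = Downtown, leader payoff 7.
South Co.'s induced payoffs are 18, 12, 3, 7, so South Co. commits to Loc1. Subgame-perfect outcome: (Downtown, Loc1) with payoffs (9, 18).
For the simultaneous game, intersect best replies.
North Co.'s best replies: Loc1→Downtown; Loc2→Uptown; Loc3→Downtown; Loc4→Downtown.
South Co.'s best replies: Uptown→Loc2; Downtown→Loc2.
Only (Uptown, Loc2) has each player best-responding; Nash payoffs (16, 12).
North Co. earns 9 sequentially versus 16 at the Nash outcome: worse off.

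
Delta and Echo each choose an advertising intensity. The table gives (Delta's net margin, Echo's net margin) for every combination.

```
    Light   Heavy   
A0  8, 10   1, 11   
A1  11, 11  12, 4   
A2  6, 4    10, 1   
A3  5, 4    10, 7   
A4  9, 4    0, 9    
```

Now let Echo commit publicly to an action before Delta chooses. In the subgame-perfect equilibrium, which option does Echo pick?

Work backward from Delta's decision.
- Light → Delta plays A1 (best of 8, 11, 6, 5, 9); Echo gets 11.
- Heavy → Delta plays A1 (best of 1, 12, 10, 10, 0); Echo gets 4.
Among 11, 4, the best is 11 at Light. Subgame-perfect outcome: (A1, Light) with payoffs (11, 11).

Light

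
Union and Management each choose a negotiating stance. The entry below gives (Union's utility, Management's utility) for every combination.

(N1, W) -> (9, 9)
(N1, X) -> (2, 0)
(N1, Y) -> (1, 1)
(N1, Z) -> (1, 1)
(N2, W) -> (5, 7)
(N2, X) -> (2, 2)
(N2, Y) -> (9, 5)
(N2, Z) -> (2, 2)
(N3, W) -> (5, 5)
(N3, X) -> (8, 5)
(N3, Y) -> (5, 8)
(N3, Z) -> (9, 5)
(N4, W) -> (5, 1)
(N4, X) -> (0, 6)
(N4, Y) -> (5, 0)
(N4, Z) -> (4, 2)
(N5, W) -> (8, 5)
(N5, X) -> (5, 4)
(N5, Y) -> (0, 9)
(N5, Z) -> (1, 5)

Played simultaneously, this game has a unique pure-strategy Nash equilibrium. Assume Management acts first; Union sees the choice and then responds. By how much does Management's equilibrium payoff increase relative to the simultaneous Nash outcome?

0

Backward induction with Management moving first.
- W: BR = N1, leader payoff 9.
- X: BR = N3, leader payoff 5.
- Y: BR = N2, leader payoff 5.
- Z: BR = N3, leader payoff 5.
Management's induced payoffs are 9, 5, 5, 5, so Management commits to W. Subgame-perfect outcome: (N1, W) with payoffs (9, 9).
Under simultaneous play:
Union's best replies: W→N1; X→N3; Y→N2; Z→N3.
Management's best replies: N1→W; N2→W; N3→Y; N4→X; N5→Y.
The unique mutual best reply is (N1, W), giving (9, 9).
Management's commitment gain: 9 − 9 = 0.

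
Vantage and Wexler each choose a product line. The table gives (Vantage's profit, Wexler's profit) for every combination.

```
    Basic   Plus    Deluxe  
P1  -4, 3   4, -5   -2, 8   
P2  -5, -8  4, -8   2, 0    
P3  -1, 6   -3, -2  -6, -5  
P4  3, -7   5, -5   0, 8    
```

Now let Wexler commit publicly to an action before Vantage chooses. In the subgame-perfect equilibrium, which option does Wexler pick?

Deluxe

Work backward from Vantage's decision.
- Basic: BR = P4, leader payoff -7.
- Plus: BR = P4, leader payoff -5.
- Deluxe: BR = P2, leader payoff 0.
Wexler's induced payoffs are -7, -5, 0, so Wexler commits to Deluxe. Subgame-perfect outcome: (P2, Deluxe) with payoffs (2, 0).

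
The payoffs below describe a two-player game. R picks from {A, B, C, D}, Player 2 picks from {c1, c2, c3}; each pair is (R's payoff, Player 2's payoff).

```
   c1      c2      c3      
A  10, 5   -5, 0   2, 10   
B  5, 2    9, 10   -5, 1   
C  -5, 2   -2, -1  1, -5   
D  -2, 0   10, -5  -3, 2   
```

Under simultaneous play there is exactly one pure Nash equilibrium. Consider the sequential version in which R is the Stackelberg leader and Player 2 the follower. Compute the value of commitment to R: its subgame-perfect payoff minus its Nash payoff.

7

Work backward from Player 2's decision.
- A → Player 2 plays c3 (best of 5, 0, 10); R gets 2.
- B → Player 2 plays c2 (best of 2, 10, 1); R gets 9.
- C → Player 2 plays c1 (best of 2, -1, -5); R gets -5.
- D → Player 2 plays c3 (best of 0, -5, 2); R gets -3.
Among 2, 9, -5, -3, the best is 9 at B. Subgame-perfect outcome: (B, c2) with payoffs (9, 10).
For the simultaneous game, intersect best replies.
R's best replies: c1→A; c2→D; c3→A.
Player 2's best replies: A→c3; B→c2; C→c1; D→c3.
The unique mutual best reply is (A, c3), giving (2, 10).
R's commitment gain: 9 − 2 = 7.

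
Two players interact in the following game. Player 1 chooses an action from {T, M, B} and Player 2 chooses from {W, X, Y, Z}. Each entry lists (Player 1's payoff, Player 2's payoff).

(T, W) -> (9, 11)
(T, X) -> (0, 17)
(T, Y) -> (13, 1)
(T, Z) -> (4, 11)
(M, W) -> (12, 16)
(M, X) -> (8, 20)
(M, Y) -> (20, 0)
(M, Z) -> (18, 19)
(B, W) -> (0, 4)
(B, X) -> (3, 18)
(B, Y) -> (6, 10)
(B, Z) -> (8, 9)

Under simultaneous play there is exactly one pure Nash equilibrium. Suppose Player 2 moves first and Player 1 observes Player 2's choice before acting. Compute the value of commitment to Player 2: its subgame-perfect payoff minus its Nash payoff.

Player 1 best-responds to each possible Player 2 move:
- W → Player 1 plays M (best of 9, 12, 0); Player 2 gets 16.
- X → Player 1 plays M (best of 0, 8, 3); Player 2 gets 20.
- Y → Player 1 plays M (best of 13, 20, 6); Player 2 gets 0.
- Z → Player 1 plays M (best of 4, 18, 8); Player 2 gets 19.
Player 2's induced payoffs are 16, 20, 0, 19, so Player 2 commits to X. Subgame-perfect outcome: (M, X) with payoffs (8, 20).
For the simultaneous game, intersect best replies.
Player 1's best replies: W→M; X→M; Y→M; Z→M.
Player 2's best replies: T→X; M→X; B→X.
The unique mutual best reply is (M, X), giving (8, 20).
Player 2's commitment gain: 20 − 20 = 0.

0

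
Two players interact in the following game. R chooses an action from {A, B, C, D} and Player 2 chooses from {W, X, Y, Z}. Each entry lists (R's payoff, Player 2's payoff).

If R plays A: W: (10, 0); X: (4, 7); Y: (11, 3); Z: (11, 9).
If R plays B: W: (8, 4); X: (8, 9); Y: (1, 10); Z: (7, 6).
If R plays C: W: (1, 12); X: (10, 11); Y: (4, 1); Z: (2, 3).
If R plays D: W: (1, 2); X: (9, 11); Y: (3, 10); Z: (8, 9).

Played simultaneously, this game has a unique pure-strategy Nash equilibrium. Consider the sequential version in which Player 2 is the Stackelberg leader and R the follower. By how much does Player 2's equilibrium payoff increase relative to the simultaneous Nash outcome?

2

Work backward from R's decision.
- W: BR = A, leader payoff 0.
- X: BR = C, leader payoff 11.
- Y: BR = A, leader payoff 3.
- Z: BR = A, leader payoff 9.
Maximizing over 0, 11, 3, 9, Player 2 chooses X. Subgame-perfect outcome: (C, X) with payoffs (10, 11).
For the simultaneous game, intersect best replies.
R's best replies: W→A; X→C; Y→A; Z→A.
Player 2's best replies: A→Z; B→Y; C→W; D→X.
Only (A, Z) has each player best-responding; Nash payoffs (11, 9).
Player 2's commitment gain: 11 − 9 = 2.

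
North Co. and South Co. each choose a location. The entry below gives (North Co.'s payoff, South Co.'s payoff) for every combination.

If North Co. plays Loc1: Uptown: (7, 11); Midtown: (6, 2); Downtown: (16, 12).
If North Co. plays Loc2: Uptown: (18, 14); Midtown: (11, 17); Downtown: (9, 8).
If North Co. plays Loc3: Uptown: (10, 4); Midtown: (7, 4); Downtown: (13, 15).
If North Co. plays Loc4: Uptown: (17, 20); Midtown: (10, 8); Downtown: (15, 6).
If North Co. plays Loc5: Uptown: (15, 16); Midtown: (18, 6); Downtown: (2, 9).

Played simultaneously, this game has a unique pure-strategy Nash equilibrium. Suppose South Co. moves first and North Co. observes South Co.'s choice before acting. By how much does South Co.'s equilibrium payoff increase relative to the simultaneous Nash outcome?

Work backward from North Co.'s decision.
- Uptown: BR = Loc2, leader payoff 14.
- Midtown: BR = Loc5, leader payoff 6.
- Downtown: BR = Loc1, leader payoff 12.
South Co.'s induced payoffs are 14, 6, 12, so South Co. commits to Uptown. Subgame-perfect outcome: (Loc2, Uptown) with payoffs (18, 14).
For the simultaneous game, intersect best replies.
North Co.'s best replies: Uptown→Loc2; Midtown→Loc5; Downtown→Loc1.
South Co.'s best replies: Loc1→Downtown; Loc2→Midtown; Loc3→Downtown; Loc4→Uptown; Loc5→Uptown.
The unique mutual best reply is (Loc1, Downtown), giving (16, 12).
South Co.'s commitment gain: 14 − 12 = 2.

2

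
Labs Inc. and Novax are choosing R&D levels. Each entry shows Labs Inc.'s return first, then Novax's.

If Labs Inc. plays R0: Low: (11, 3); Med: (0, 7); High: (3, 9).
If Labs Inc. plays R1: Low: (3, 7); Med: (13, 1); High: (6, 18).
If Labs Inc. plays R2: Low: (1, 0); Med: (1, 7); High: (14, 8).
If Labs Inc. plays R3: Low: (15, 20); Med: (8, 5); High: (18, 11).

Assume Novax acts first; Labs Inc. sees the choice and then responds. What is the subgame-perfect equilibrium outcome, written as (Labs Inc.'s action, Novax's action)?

Backward induction with Novax moving first.
- Low → Labs Inc. plays R3 (best of 11, 3, 1, 15); Novax gets 20.
- Med → Labs Inc. plays R1 (best of 0, 13, 1, 8); Novax gets 1.
- High → Labs Inc. plays R3 (best of 3, 6, 14, 18); Novax gets 11.
Novax's induced payoffs are 20, 1, 11, so Novax commits to Low. Subgame-perfect outcome: (R3, Low) with payoffs (15, 20).

(R3, Low)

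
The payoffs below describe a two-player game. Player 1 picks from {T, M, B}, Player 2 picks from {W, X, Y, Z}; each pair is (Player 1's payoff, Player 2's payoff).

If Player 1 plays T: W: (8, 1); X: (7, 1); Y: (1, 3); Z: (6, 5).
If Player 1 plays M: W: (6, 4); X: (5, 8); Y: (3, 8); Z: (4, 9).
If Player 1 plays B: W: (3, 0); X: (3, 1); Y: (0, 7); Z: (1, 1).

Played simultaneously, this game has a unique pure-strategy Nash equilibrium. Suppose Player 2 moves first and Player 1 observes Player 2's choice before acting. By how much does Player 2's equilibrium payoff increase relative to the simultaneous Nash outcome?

3

Player 1 best-responds to each possible Player 2 move:
- W → Player 1 plays T (best of 8, 6, 3); Player 2 gets 1.
- X → Player 1 plays T (best of 7, 5, 3); Player 2 gets 1.
- Y → Player 1 plays M (best of 1, 3, 0); Player 2 gets 8.
- Z → Player 1 plays T (best of 6, 4, 1); Player 2 gets 5.
Among 1, 1, 8, 5, the best is 8 at Y. Subgame-perfect outcome: (M, Y) with payoffs (3, 8).
For the simultaneous game, intersect best replies.
Player 1's best replies: W→T; X→T; Y→M; Z→T.
Player 2's best replies: T→Z; M→Z; B→Y.
Only (T, Z) has each player best-responding; Nash payoffs (6, 5).
Player 2's commitment gain: 8 − 5 = 3.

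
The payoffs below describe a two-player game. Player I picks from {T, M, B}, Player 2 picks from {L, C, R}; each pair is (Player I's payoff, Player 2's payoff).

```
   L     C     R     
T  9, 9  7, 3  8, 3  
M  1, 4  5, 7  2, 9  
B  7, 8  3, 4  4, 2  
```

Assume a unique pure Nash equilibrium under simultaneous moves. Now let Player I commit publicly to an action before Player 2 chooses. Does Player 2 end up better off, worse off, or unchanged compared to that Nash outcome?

unchanged

Work backward from Player 2's decision.
- T: Player 2 compares 9, 3, 3 and picks L; Player I would get 9.
- M: Player 2 compares 4, 7, 9 and picks R; Player I would get 2.
- B: Player 2 compares 8, 4, 2 and picks L; Player I would get 7.
Among 9, 2, 7, the best is 9 at T. Subgame-perfect outcome: (T, L) with payoffs (9, 9).
Now find the simultaneous Nash equilibrium.
Player I's best replies: L→T; C→T; R→T.
Player 2's best replies: T→L; M→R; B→L.
The unique mutual best reply is (T, L), giving (9, 9).
Player 2 earns 9 sequentially versus 9 at the Nash outcome: unchanged.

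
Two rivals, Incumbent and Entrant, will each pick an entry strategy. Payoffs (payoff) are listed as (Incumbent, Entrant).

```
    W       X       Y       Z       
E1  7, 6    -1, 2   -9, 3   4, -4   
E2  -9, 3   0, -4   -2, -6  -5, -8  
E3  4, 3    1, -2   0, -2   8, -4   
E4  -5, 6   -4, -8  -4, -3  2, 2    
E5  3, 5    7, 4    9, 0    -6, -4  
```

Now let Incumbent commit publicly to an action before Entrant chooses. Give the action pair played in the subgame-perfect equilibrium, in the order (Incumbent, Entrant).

(E1, W)

Entrant best-responds to each possible Incumbent move:
- E1: Entrant compares 6, 2, 3, -4 and picks W; Incumbent would get 7.
- E2: Entrant compares 3, -4, -6, -8 and picks W; Incumbent would get -9.
- E3: Entrant compares 3, -2, -2, -4 and picks W; Incumbent would get 4.
- E4: Entrant compares 6, -8, -3, 2 and picks W; Incumbent would get -5.
- E5: Entrant compares 5, 4, 0, -4 and picks W; Incumbent would get 3.
Incumbent's induced payoffs are 7, -9, 4, -5, 3, so Incumbent commits to E1. Subgame-perfect outcome: (E1, W) with payoffs (7, 6).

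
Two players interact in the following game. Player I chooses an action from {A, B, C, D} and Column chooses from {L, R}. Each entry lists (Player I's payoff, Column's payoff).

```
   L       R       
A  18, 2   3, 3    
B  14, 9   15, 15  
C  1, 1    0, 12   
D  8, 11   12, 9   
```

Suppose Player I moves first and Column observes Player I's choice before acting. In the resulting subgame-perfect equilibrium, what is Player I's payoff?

Backward induction with Player I moving first.
- A → Column plays R (best of 2, 3); Player I gets 3.
- B → Column plays R (best of 9, 15); Player I gets 15.
- C → Column plays R (best of 1, 12); Player I gets 0.
- D → Column plays L (best of 11, 9); Player I gets 8.
Among 3, 15, 0, 8, the best is 15 at B. Subgame-perfect outcome: (B, R) with payoffs (15, 15).

15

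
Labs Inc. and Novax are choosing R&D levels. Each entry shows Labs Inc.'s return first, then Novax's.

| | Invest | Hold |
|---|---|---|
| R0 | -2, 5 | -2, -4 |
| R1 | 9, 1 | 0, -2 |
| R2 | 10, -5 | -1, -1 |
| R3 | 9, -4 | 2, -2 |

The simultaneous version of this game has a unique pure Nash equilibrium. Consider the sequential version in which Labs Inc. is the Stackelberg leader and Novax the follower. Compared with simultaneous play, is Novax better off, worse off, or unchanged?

better off

Backward induction with Labs Inc. moving first.
- R0: BR = Invest, leader payoff -2.
- R1: BR = Invest, leader payoff 9.
- R2: BR = Hold, leader payoff -1.
- R3: BR = Hold, leader payoff 2.
Maximizing over -2, 9, -1, 2, Labs Inc. chooses R1. Subgame-perfect outcome: (R1, Invest) with payoffs (9, 1).
Now find the simultaneous Nash equilibrium.
Labs Inc.'s best replies: Invest→R2; Hold→R3.
Novax's best replies: R0→Invest; R1→Invest; R2→Hold; R3→Hold.
Only (R3, Hold) has each player best-responding; Nash payoffs (2, -2).
Novax earns 1 sequentially versus -2 at the Nash outcome: better off.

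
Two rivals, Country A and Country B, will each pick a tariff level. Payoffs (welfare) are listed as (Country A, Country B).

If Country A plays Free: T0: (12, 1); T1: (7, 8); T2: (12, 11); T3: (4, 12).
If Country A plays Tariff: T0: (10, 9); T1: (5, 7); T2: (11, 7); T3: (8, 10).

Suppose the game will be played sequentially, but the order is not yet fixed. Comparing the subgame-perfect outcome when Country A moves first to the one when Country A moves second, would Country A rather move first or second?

second

If Country A leads: Country B's best replies are Free→T3, Tariff→T3; Country A's induced payoffs 4, 8; outcome (Tariff, T3), payoffs (8, 10).
If Country B leads: Country A's best replies are T0→Free, T1→Free, T2→Free, T3→Tariff; Country B's induced payoffs 1, 8, 11, 10; outcome (Free, T2), payoffs (12, 11).
Country A gets 8 moving first and 12 moving second, so Country A prefers to move second.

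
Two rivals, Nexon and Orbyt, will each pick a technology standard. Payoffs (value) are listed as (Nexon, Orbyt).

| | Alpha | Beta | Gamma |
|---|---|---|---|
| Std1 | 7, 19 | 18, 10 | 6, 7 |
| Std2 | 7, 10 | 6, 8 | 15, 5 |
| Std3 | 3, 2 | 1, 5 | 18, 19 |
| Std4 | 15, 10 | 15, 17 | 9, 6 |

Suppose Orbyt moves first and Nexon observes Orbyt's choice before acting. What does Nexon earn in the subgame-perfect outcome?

Solve by backward induction (Orbyt leads).
- Alpha → Nexon plays Std4 (best of 7, 7, 3, 15); Orbyt gets 10.
- Beta → Nexon plays Std1 (best of 18, 6, 1, 15); Orbyt gets 10.
- Gamma → Nexon plays Std3 (best of 6, 15, 18, 9); Orbyt gets 19.
Among 10, 10, 19, the best is 19 at Gamma. Subgame-perfect outcome: (Std3, Gamma) with payoffs (18, 19).

18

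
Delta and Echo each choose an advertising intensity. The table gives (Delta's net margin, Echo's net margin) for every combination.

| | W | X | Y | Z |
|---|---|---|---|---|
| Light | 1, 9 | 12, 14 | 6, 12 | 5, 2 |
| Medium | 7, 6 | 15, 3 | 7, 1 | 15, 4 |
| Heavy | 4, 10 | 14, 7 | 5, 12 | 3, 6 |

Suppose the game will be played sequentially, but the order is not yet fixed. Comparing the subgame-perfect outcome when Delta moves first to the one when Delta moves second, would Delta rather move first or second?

If Delta leads: Echo's best replies are Light→X, Medium→W, Heavy→Y; Delta's induced payoffs 12, 7, 5; outcome (Light, X), payoffs (12, 14).
If Echo leads: Delta's best replies are W→Medium, X→Medium, Y→Medium, Z→Medium; Echo's induced payoffs 6, 3, 1, 4; outcome (Medium, W), payoffs (7, 6).
Delta gets 12 moving first and 7 moving second, so Delta prefers to move first.

first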